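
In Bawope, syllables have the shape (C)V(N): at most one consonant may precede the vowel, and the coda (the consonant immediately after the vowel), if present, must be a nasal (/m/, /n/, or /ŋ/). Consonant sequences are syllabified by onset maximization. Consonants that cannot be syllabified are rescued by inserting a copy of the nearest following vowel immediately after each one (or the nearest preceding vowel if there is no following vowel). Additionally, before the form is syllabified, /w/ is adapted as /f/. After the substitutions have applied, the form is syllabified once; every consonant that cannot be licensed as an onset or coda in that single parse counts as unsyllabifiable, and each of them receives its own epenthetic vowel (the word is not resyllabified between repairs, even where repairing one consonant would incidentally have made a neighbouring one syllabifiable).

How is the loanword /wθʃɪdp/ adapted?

Substitution: /w/ → /f/, giving /fθʃɪdp/.
Syllabifying with onset maximization leaves /f/, /θ/, /d/, /p/ stranded (only a nasal (/m/, /n/, or /ŋ/) is licensed in coda position; onsets are limited to one consonant).
Inserting the epenthetic vowel yields /f/ → /fɪ/, /θ/ → /θɪ/, /d/ → /dɪ/, /p/ → /pɪ/.

fɪθɪʃɪdɪpɪ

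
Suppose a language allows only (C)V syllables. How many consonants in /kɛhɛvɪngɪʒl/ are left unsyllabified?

3

Under (C)V, the unsyllabifiable consonants are /n/, /ʒ/, /l/ (no codas are permitted; onsets are limited to one consonant).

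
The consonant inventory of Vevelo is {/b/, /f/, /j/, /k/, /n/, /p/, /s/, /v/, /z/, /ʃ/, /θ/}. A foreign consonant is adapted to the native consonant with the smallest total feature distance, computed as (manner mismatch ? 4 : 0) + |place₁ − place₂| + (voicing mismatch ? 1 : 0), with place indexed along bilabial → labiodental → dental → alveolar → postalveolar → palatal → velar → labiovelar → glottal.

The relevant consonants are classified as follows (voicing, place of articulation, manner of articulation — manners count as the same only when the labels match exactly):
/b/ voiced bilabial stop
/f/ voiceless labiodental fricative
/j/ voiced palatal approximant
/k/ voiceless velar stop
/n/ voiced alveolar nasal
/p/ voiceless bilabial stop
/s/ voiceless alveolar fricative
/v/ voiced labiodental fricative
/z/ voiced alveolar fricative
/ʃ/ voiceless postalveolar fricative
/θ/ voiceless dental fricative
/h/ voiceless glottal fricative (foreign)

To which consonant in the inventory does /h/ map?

ʃ

/ʃ/ is closest: same manner (fricative), place distance 4 (glottal→postalveolar), same voicing; total 4. Next closest is /s/ at distance 5.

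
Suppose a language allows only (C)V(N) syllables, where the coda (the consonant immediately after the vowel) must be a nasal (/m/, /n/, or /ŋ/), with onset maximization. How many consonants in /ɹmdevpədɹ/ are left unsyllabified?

Under (C)V(N), the unsyllabifiable consonants are /ɹ/, /m/, /v/, /d/, /ɹ/ (only a nasal (/m/, /n/, or /ŋ/) is licensed in coda position; onsets are limited to one consonant).

5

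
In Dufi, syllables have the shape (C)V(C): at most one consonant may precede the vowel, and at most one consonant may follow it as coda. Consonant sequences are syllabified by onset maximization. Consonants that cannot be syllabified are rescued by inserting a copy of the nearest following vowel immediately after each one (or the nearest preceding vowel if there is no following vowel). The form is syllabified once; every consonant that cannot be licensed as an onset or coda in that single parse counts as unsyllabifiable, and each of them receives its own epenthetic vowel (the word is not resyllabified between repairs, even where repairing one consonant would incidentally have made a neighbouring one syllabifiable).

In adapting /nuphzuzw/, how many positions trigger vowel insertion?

The unsyllabifiable consonants are /h/, /w/; each receives one epenthetic vowel.

2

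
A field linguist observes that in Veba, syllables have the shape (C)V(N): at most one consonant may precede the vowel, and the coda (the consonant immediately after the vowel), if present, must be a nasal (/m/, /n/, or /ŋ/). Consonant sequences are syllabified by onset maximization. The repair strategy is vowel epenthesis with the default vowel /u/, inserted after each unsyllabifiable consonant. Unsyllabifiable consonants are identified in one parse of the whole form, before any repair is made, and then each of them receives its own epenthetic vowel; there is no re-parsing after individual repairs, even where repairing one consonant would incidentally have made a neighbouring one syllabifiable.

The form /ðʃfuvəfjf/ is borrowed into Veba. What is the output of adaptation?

ðuʃufuvəfujufu

The consonants /ð/, /ʃ/, /f/, /j/, /f/ cannot be parsed into a legal (C)V(N) syllable (only a nasal (/m/, /n/, or /ŋ/) is licensed in coda position; onsets are limited to one consonant).
Each unlicensed consonant becomes the onset of a new syllable: /ð/ → /ðu/, /ʃ/ → /ʃu/, /f/ → /fu/, /j/ → /ju/, /f/ → /fu/.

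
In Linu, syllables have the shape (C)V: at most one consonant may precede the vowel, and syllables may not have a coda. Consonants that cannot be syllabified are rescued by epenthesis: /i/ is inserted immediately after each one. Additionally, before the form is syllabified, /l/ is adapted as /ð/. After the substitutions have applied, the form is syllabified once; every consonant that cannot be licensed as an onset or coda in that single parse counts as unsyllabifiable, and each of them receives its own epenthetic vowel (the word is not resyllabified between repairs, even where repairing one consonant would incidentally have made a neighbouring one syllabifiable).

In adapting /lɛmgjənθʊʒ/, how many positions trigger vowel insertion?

4

After substitution the input is /ðɛmgjənθʊʒ/.
The unsyllabifiable consonants are /m/, /g/, /n/, /ʒ/; each receives one epenthetic vowel.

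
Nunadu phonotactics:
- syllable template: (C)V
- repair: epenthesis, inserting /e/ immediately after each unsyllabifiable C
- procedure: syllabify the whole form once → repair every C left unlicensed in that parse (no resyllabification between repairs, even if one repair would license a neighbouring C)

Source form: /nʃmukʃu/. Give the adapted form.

neʃemukeʃu

Under (C)V, the unsyllabifiable consonants are /n/, /ʃ/, /k/ (no codas are permitted; onsets are limited to one consonant).
Each unlicensed consonant becomes the onset of a new syllable: /n/ → /ne/, /ʃ/ → /ʃe/, /k/ → /ke/.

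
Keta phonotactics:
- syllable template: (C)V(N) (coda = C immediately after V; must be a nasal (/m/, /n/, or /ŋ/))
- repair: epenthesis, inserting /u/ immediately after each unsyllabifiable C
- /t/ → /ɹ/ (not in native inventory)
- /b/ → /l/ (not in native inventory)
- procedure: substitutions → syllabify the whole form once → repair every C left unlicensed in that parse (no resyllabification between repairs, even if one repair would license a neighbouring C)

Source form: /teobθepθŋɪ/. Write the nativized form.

ɹeoluθepuθuŋɪ

Substitution: /t/ → /ɹ/, /b/ → /l/, giving /ɹeolθepθŋɪ/.
Syllabifying with onset maximization leaves /l/, /p/, /θ/ stranded (only a nasal (/m/, /n/, or /ŋ/) is licensed in coda position; onsets are limited to one consonant).
Inserting the epenthetic vowel yields /l/ → /lu/, /p/ → /pu/, /θ/ → /θu/.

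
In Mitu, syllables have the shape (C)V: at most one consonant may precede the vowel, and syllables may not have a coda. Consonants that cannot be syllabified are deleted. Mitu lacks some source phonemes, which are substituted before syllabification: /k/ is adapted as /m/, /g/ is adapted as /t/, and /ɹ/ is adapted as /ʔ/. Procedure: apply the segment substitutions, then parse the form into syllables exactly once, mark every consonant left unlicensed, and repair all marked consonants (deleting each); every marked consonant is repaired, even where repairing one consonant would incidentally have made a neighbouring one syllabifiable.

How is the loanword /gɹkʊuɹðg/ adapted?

Substitution: /g/ → /t/, /ɹ/ → /ʔ/, /k/ → /m/, giving /tʔmʊuʔðt/.
The consonants /t/, /ʔ/, /ʔ/, /ð/, /t/ cannot be parsed into a legal (C)V syllable (no codas are permitted; onsets are limited to one consonant).
Deleting the stranded consonants removes /t/, /ʔ/, /ʔ/, /ð/, /t/.

mʊu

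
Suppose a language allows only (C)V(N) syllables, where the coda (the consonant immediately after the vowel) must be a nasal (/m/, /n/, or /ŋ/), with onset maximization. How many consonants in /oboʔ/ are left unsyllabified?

Under (C)V(N), the unsyllabifiable consonants are /ʔ/ (only a nasal (/m/, /n/, or /ŋ/) is licensed in coda position; onsets are limited to one consonant).

1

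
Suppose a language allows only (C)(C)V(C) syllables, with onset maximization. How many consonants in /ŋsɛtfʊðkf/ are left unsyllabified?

Syllabifying with onset maximization leaves /k/, /f/ stranded (at most one coda consonant is licensed; onsets may contain at most 2 consonants).

2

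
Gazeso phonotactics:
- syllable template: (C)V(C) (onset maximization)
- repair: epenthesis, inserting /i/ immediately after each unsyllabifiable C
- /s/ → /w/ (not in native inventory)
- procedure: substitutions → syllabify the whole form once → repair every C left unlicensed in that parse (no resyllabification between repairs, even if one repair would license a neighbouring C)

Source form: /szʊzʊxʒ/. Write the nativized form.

wizʊzʊxʒi

Substitution: /s/ → /w/, giving /wzʊzʊxʒ/.
Syllabifying with onset maximization leaves /w/, /ʒ/ stranded (at most one coda consonant is licensed; onsets are limited to one consonant).
Each unlicensed consonant becomes the onset of a new syllable: /w/ → /wi/, /ʒ/ → /ʒi/.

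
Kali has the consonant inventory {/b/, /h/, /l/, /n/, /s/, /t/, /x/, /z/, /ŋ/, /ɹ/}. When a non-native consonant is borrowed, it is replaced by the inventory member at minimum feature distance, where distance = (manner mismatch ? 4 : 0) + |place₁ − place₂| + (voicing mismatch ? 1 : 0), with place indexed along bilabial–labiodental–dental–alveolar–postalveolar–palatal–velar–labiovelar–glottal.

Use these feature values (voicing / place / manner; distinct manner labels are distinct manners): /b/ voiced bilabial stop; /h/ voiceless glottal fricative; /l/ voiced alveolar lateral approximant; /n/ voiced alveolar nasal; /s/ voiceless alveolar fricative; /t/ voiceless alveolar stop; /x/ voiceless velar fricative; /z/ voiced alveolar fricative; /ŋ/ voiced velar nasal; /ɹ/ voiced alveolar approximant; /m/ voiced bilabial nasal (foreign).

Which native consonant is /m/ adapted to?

n

/n/ is closest: same manner (nasal), place distance 3 (bilabial→alveolar), same voicing; total 3. Next closest is /b/ at distance 4.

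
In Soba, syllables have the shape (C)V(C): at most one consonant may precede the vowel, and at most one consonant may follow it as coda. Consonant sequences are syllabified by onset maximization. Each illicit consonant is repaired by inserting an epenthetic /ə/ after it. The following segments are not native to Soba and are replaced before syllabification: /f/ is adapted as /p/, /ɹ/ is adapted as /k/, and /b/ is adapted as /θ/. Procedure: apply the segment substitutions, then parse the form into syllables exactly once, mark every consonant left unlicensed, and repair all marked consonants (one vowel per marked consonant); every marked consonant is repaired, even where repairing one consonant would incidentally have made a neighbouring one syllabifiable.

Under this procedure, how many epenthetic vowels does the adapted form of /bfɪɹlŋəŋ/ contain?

After substitution the input is /θpɪklŋəŋ/.
The unsyllabifiable consonants are /θ/, /l/; each receives one epenthetic vowel.

2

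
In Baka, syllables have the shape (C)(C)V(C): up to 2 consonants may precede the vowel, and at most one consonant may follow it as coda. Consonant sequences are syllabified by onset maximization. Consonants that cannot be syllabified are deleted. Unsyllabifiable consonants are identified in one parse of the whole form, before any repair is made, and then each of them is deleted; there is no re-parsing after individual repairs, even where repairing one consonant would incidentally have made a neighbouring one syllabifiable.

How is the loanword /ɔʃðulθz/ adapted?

ɔʃðul

Under (C)(C)V(C), the unsyllabifiable consonants are /θ/, /z/ (at most one coda consonant is licensed; onsets may contain at most 2 consonants).
Deletion applies to /θ/, /z/.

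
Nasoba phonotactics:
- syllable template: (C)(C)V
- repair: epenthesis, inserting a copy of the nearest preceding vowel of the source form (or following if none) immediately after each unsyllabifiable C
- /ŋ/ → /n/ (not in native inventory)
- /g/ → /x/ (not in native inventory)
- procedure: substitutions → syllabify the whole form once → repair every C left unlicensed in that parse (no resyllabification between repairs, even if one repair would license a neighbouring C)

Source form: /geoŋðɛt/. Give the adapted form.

xeonðɛtɛ

Substitution: /g/ → /x/, /ŋ/ → /n/, giving /xeonðɛt/.
The consonants /t/ cannot be parsed into a legal (C)(C)V syllable (no codas are permitted; onsets may contain at most 2 consonants).
Inserting the epenthetic vowel yields /t/ → /tɛ/.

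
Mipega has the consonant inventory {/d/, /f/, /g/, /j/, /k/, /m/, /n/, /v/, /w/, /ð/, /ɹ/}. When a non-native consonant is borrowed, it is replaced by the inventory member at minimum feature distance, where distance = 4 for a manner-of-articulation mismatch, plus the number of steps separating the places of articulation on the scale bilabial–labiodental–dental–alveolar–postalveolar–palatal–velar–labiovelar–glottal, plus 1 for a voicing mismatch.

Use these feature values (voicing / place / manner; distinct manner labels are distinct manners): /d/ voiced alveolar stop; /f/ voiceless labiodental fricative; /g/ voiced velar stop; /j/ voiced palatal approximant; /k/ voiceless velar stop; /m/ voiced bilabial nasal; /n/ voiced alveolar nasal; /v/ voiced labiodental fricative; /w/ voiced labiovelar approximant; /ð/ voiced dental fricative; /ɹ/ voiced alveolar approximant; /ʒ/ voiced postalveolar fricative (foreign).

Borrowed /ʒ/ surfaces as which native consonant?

/ð/ is closest: same manner (fricative), place distance 2 (postalveolar→dental), same voicing; total 2. Next closest is /v/ at distance 3.

ð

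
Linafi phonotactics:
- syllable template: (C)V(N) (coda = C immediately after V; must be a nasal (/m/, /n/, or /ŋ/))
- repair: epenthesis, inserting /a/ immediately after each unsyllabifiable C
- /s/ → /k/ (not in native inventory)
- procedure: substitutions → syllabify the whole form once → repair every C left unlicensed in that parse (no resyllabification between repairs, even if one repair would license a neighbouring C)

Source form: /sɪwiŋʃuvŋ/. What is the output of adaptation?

kɪwiŋʃuvaŋa

Substitution: /s/ → /k/, giving /kɪwiŋʃuvŋ/.
Under (C)V(N), the unsyllabifiable consonants are /v/, /ŋ/ (only a nasal (/m/, /n/, or /ŋ/) is licensed in coda position; onsets are limited to one consonant).
Inserting the epenthetic vowel yields /v/ → /va/, /ŋ/ → /ŋa/.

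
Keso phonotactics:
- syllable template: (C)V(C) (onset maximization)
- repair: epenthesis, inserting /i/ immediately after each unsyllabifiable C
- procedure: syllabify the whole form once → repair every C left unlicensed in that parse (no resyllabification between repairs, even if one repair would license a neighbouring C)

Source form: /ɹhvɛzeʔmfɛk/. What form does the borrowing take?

ɹihivɛzeʔmifɛk

The consonants /ɹ/, /h/, /m/ cannot be parsed into a legal (C)V(C) syllable (at most one coda consonant is licensed; onsets are limited to one consonant).
Inserting the epenthetic vowel yields /ɹ/ → /ɹi/, /h/ → /hi/, /m/ → /mi/.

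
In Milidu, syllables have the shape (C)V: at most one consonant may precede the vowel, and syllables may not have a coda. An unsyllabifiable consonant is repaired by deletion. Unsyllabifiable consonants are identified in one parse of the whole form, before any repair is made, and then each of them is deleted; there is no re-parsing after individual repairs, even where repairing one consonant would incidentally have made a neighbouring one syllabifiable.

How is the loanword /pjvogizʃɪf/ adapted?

Syllabifying with onset maximization leaves /p/, /j/, /z/, /f/ stranded (no codas are permitted; onsets are limited to one consonant).
Each unlicensed consonant is deleted: /p/, /j/, /z/, /f/.

vogiʃɪ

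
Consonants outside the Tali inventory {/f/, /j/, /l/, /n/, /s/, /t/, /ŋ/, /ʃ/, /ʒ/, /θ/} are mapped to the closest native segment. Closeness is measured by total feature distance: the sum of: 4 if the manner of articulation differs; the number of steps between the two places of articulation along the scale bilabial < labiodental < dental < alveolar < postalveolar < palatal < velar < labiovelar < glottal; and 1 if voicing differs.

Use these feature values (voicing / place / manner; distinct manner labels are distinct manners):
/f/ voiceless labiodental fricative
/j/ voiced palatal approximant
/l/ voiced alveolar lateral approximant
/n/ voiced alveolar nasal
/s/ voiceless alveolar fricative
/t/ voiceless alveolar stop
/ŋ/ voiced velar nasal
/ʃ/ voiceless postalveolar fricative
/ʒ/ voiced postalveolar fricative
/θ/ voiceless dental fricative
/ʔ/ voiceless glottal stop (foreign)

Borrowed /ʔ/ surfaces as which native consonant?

t

/t/ is closest: same manner (stop), place distance 5 (glottal→alveolar), same voicing; total 5. Next closest is /ŋ/ at distance 7.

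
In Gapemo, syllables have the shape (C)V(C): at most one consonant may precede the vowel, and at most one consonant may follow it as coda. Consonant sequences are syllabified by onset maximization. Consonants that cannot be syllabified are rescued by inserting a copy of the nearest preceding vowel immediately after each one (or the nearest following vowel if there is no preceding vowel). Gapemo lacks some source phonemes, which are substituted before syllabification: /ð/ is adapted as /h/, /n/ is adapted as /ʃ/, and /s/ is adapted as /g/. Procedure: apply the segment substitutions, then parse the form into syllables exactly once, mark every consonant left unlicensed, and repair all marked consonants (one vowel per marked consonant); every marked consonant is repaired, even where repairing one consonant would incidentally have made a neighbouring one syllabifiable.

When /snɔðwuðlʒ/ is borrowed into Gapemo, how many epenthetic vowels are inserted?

3

After substitution the input is /gʃɔhwuhlʒ/.
The unsyllabifiable consonants are /g/, /l/, /ʒ/; each receives one epenthetic vowel.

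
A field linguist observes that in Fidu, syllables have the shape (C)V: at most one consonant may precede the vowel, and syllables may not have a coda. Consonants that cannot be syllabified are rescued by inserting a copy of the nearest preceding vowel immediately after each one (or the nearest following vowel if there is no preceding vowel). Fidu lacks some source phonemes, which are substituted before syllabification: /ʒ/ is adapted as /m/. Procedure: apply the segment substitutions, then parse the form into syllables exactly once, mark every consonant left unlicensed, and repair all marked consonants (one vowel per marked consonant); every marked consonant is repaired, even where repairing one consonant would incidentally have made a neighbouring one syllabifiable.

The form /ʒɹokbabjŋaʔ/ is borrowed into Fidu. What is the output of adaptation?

Substitution: /ʒ/ → /m/, giving /mɹokbabjŋaʔ/.
The consonants /m/, /k/, /b/, /j/, /ʔ/ cannot be parsed into a legal (C)V syllable (no codas are permitted; onsets are limited to one consonant).
Each unlicensed consonant becomes the onset of a new syllable: /m/ → /mo/, /k/ → /ko/, /b/ → /ba/, /j/ → /ja/, /ʔ/ → /ʔa/.

moɹokobabajaŋaʔa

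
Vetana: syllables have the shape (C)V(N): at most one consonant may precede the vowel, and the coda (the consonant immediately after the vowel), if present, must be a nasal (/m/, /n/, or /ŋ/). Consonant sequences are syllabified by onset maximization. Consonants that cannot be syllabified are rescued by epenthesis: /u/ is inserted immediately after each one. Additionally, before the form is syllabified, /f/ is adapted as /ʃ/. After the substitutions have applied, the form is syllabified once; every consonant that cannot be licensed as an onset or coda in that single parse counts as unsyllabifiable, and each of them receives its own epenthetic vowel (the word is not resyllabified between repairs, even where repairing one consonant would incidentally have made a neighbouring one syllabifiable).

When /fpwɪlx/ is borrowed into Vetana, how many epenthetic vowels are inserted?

4

After substitution the input is /ʃpwɪlx/.
The unsyllabifiable consonants are /ʃ/, /p/, /l/, /x/; each receives one epenthetic vowel.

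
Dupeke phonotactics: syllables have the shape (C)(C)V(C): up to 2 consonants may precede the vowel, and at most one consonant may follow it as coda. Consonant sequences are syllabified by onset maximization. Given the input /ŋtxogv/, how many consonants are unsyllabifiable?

2

Syllabifying with onset maximization leaves /ŋ/, /v/ stranded (at most one coda consonant is licensed; onsets may contain at most 2 consonants).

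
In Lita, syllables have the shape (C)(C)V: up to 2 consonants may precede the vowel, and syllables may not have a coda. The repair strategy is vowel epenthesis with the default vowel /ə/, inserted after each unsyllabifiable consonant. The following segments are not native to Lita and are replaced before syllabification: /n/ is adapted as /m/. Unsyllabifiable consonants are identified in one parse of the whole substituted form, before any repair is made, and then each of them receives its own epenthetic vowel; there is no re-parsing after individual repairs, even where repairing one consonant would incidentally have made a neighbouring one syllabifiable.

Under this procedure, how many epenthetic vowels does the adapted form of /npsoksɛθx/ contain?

After substitution the input is /mpsoksɛθx/.
The unsyllabifiable consonants are /m/, /θ/, /x/; each receives one epenthetic vowel.

3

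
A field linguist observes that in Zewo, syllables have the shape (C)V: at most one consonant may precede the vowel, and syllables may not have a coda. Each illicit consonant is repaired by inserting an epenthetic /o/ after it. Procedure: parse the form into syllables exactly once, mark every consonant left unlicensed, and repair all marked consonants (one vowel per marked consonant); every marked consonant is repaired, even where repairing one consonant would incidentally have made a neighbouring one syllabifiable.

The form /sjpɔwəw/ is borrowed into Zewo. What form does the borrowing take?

The consonants /s/, /j/, /w/ cannot be parsed into a legal (C)V syllable (no codas are permitted; onsets are limited to one consonant).
Epenthesis after each stranded consonant: /s/ → /so/, /j/ → /jo/, /w/ → /wo/.

sojopɔwəwo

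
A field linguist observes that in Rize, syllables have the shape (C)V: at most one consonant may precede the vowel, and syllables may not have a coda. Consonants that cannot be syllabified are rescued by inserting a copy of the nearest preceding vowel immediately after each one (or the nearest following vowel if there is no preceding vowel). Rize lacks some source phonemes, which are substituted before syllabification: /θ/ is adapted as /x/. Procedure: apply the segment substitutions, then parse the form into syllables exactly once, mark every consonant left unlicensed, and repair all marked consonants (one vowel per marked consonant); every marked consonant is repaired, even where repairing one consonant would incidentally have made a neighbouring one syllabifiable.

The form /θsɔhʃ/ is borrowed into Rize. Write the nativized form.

Substitution: /θ/ → /x/, giving /xsɔhʃ/.
Under (C)V, the unsyllabifiable consonants are /x/, /h/, /ʃ/ (no codas are permitted; onsets are limited to one consonant).
Inserting the epenthetic vowel yields /x/ → /xɔ/, /h/ → /hɔ/, /ʃ/ → /ʃɔ/.

xɔsɔhɔʃɔ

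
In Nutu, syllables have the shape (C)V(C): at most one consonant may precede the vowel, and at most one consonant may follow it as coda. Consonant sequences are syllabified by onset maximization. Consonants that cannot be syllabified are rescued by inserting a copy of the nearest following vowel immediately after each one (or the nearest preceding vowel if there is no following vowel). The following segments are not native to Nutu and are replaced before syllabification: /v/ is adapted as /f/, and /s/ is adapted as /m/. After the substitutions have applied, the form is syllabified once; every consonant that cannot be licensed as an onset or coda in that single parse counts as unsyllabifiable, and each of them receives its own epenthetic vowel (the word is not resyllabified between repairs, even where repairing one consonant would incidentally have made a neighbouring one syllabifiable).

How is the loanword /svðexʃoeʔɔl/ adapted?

Substitution: /s/ → /m/, /v/ → /f/, giving /mfðexʃoeʔɔl/.
The consonants /m/, /f/ cannot be parsed into a legal (C)V(C) syllable (at most one coda consonant is licensed; onsets are limited to one consonant).
Each unlicensed consonant becomes the onset of a new syllable: /m/ → /me/, /f/ → /fe/.

mefeðexʃoeʔɔl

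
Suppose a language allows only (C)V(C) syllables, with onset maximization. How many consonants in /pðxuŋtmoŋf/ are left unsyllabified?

4

The consonants /p/, /ð/, /t/, /f/ cannot be parsed into a legal (C)V(C) syllable (at most one coda consonant is licensed; onsets are limited to one consonant).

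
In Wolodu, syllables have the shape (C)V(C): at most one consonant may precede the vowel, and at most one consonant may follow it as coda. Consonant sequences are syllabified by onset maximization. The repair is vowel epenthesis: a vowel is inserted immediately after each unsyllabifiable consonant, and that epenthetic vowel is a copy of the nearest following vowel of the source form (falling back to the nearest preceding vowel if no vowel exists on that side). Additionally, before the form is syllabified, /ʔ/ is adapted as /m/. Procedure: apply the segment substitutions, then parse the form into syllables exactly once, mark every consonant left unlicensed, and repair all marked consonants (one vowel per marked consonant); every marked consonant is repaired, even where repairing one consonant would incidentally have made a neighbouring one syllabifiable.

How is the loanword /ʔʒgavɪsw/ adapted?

Substitution: /ʔ/ → /m/, giving /mʒgavɪsw/.
Under (C)V(C), the unsyllabifiable consonants are /m/, /ʒ/, /w/ (at most one coda consonant is licensed; onsets are limited to one consonant).
Inserting the epenthetic vowel yields /m/ → /ma/, /ʒ/ → /ʒa/, /w/ → /wɪ/.

maʒagavɪswɪ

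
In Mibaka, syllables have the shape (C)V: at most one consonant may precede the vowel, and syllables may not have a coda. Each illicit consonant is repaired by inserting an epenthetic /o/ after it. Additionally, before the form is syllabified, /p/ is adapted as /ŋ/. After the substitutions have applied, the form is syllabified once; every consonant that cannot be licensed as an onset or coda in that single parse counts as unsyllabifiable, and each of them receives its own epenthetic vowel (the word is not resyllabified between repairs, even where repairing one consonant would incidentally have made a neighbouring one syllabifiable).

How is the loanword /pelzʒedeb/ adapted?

Substitution: /p/ → /ŋ/, giving /ŋelzʒedeb/.
Syllabifying with onset maximization leaves /l/, /z/, /b/ stranded (no codas are permitted; onsets are limited to one consonant).
Epenthesis after each stranded consonant: /l/ → /lo/, /z/ → /zo/, /b/ → /bo/.

ŋelozoʒedebo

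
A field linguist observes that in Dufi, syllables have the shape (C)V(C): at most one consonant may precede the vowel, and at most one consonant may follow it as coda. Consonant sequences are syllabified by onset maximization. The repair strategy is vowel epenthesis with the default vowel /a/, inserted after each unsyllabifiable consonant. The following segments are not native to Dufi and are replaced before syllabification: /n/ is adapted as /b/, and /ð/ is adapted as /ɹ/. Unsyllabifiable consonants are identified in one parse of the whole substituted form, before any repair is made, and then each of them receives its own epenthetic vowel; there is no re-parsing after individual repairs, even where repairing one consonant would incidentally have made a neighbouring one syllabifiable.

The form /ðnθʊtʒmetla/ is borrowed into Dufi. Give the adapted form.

Substitution: /ð/ → /ɹ/, /n/ → /b/, giving /ɹbθʊtʒmetla/.
Syllabifying with onset maximization leaves /ɹ/, /b/, /ʒ/ stranded (at most one coda consonant is licensed; onsets are limited to one consonant).
Inserting the epenthetic vowel yields /ɹ/ → /ɹa/, /b/ → /ba/, /ʒ/ → /ʒa/.

ɹabaθʊtʒametla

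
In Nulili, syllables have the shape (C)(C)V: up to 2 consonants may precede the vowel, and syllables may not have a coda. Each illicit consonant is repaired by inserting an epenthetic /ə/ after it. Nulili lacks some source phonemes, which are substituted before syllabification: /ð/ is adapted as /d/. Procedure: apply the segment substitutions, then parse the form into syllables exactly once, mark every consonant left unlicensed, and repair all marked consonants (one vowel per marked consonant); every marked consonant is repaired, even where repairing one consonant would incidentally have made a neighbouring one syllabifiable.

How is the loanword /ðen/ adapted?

denə

Substitution: /ð/ → /d/, giving /den/.
The consonants /n/ cannot be parsed into a legal (C)(C)V syllable (no codas are permitted; onsets may contain at most 2 consonants).
Inserting the epenthetic vowel yields /n/ → /nə/.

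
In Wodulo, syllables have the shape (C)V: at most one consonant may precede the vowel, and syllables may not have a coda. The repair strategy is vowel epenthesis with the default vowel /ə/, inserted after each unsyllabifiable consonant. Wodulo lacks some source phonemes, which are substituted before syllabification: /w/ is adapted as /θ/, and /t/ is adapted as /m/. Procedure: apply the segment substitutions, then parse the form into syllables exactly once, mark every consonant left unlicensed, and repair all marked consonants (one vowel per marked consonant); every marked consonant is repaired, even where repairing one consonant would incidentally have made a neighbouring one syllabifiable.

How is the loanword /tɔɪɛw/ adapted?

mɔɪɛθə

Substitution: /t/ → /m/, /w/ → /θ/, giving /mɔɪɛθ/.
The consonants /θ/ cannot be parsed into a legal (C)V syllable (no codas are permitted; onsets are limited to one consonant).
Each unlicensed consonant becomes the onset of a new syllable: /θ/ → /θə/.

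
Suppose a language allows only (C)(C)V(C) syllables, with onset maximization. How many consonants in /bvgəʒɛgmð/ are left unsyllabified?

Under (C)(C)V(C), the unsyllabifiable consonants are /b/, /m/, /ð/ (at most one coda consonant is licensed; onsets may contain at most 2 consonants).

3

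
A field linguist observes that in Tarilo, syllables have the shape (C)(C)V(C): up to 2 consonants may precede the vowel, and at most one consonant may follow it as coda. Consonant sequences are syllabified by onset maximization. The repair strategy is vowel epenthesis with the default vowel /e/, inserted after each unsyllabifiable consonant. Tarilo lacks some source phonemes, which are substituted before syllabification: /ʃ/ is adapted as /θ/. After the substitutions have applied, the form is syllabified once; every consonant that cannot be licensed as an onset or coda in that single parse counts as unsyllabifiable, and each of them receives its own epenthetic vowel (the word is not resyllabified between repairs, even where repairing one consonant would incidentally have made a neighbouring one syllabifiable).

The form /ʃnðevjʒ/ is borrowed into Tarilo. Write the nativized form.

Substitution: /ʃ/ → /θ/, giving /θnðevjʒ/.
Syllabifying with onset maximization leaves /θ/, /j/, /ʒ/ stranded (at most one coda consonant is licensed; onsets may contain at most 2 consonants).
Epenthesis after each stranded consonant: /θ/ → /θe/, /j/ → /je/, /ʒ/ → /ʒe/.

θenðevjeʒe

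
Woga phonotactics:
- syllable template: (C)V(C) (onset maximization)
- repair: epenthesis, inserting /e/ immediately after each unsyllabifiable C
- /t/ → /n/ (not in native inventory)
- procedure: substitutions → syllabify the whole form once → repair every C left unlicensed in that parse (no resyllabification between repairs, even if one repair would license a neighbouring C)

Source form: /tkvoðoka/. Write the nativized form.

Substitution: /t/ → /n/, giving /nkvoðoka/.
Syllabifying with onset maximization leaves /n/, /k/ stranded (at most one coda consonant is licensed; onsets are limited to one consonant).
Inserting the epenthetic vowel yields /n/ → /ne/, /k/ → /ke/.

nekevoðoka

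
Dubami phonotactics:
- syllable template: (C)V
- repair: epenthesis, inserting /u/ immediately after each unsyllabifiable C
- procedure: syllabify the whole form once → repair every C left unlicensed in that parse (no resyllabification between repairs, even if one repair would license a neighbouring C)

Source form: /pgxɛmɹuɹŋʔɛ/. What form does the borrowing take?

Under (C)V, the unsyllabifiable consonants are /p/, /g/, /m/, /ɹ/, /ŋ/ (no codas are permitted; onsets are limited to one consonant).
Each unlicensed consonant becomes the onset of a new syllable: /p/ → /pu/, /g/ → /gu/, /m/ → /mu/, /ɹ/ → /ɹu/, /ŋ/ → /ŋu/.

puguxɛmuɹuɹuŋuʔɛ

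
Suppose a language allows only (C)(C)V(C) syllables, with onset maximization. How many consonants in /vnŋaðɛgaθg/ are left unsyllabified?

2

Under (C)(C)V(C), the unsyllabifiable consonants are /v/, /g/ (at most one coda consonant is licensed; onsets may contain at most 2 consonants).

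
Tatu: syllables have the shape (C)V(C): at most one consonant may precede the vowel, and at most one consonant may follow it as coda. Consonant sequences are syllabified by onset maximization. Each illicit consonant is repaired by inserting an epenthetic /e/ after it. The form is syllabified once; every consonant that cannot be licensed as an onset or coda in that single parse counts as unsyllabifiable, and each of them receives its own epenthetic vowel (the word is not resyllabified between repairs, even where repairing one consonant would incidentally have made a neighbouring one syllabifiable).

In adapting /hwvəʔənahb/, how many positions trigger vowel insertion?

The unsyllabifiable consonants are /h/, /w/, /b/; each receives one epenthetic vowel.

3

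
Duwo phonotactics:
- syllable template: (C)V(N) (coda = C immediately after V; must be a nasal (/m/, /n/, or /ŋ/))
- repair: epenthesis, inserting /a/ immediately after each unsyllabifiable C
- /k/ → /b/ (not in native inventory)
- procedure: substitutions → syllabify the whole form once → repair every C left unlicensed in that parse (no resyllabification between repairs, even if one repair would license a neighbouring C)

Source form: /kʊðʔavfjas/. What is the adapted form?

bʊðaʔavafajasa

Substitution: /k/ → /b/, giving /bʊðʔavfjas/.
Under (C)V(N), the unsyllabifiable consonants are /ð/, /v/, /f/, /s/ (only a nasal (/m/, /n/, or /ŋ/) is licensed in coda position; onsets are limited to one consonant).
Inserting the epenthetic vowel yields /ð/ → /ða/, /v/ → /va/, /f/ → /fa/, /s/ → /sa/.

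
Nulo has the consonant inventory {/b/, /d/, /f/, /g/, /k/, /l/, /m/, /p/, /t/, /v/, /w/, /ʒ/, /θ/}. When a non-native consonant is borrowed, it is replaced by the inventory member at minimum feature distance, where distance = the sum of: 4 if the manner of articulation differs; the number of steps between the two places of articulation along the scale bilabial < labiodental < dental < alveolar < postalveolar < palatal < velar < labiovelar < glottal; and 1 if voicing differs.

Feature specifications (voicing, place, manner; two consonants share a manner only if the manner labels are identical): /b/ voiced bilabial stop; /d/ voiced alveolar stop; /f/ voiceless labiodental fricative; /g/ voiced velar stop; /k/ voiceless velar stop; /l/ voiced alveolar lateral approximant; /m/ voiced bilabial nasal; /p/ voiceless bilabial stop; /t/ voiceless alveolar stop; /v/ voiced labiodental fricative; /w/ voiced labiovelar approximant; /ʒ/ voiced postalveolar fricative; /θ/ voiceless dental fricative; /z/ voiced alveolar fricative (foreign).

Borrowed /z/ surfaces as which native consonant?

ʒ

/ʒ/ is closest: same manner (fricative), place distance 1 (alveolar→postalveolar), same voicing; total 1. Next closest is /v/ at distance 2.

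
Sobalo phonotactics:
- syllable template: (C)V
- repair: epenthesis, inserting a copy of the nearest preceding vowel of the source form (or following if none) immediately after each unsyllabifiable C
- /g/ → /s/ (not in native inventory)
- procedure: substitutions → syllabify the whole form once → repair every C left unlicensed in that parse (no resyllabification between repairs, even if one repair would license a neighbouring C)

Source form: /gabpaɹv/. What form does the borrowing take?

Substitution: /g/ → /s/, giving /sabpaɹv/.
The consonants /b/, /ɹ/, /v/ cannot be parsed into a legal (C)V syllable (no codas are permitted; onsets are limited to one consonant).
Epenthesis after each stranded consonant: /b/ → /ba/, /ɹ/ → /ɹa/, /v/ → /va/.

sabapaɹava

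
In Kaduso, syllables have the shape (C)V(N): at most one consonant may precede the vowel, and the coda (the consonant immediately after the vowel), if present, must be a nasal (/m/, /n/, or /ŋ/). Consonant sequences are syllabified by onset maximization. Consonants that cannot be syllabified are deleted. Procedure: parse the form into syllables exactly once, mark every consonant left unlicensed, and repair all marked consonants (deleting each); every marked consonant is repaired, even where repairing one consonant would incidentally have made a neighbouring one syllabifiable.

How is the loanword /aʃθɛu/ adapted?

Syllabifying with onset maximization leaves /ʃ/ stranded (only a nasal (/m/, /n/, or /ŋ/) is licensed in coda position; onsets are limited to one consonant).
Deleting the stranded consonants removes /ʃ/.

aθɛu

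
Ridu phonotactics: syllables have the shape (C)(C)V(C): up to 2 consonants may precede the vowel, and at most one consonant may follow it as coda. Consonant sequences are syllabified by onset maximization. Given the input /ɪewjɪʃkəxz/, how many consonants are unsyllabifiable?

The consonants /z/ cannot be parsed into a legal (C)(C)V(C) syllable (at most one coda consonant is licensed; onsets may contain at most 2 consonants).

1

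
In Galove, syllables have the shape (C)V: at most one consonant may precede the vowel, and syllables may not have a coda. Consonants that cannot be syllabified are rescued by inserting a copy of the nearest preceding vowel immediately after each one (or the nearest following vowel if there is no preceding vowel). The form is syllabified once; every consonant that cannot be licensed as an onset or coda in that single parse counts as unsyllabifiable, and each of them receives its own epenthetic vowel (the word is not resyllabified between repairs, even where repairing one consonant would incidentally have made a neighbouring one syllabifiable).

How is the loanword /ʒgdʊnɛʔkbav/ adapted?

Under (C)V, the unsyllabifiable consonants are /ʒ/, /g/, /ʔ/, /k/, /v/ (no codas are permitted; onsets are limited to one consonant).
Each unlicensed consonant becomes the onset of a new syllable: /ʒ/ → /ʒʊ/, /g/ → /gʊ/, /ʔ/ → /ʔɛ/, /k/ → /kɛ/, /v/ → /va/.

ʒʊgʊdʊnɛʔɛkɛbava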